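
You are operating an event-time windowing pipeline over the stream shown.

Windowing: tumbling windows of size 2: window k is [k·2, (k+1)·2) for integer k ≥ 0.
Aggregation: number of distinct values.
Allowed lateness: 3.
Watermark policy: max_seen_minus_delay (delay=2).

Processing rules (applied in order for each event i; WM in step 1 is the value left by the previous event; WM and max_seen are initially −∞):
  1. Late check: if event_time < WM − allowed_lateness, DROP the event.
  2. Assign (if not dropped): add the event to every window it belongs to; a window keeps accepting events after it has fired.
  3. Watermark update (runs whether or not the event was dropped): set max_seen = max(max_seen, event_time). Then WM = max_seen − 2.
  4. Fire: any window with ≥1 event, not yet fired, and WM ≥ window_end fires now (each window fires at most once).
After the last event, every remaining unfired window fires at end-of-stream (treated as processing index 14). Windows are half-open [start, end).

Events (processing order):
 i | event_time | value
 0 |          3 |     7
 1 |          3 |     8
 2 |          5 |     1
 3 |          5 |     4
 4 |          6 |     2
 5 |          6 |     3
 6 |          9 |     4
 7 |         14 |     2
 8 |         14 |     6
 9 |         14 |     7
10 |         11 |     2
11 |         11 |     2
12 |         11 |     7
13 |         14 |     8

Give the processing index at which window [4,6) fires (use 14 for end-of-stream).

i=0 t=3 v=7: → [2,4); WM=1
i=1 t=3 v=8: → [2,4); WM=1
i=2 t=5 v=1: → [4,6); WM=3
i=3 t=5 v=4: → [4,6); WM=3
i=4 t=6 v=2: → [6,8); WM=4; [2,4) fires=2
i=5 t=6 v=3: → [6,8); WM=4
i=6 t=9 v=4: → [8,10); WM=7; [4,6) fires=2
i=7 t=14 v=2: → [14,16); WM=12; [6,8) fires=2 [8,10) fires=1
i=8 t=14 v=6: → [14,16); WM=12
i=9 t=14 v=7: → [14,16); WM=12
i=10 t=11 v=2: → [10,12); WM=12; [10,12) fires=1
i=11 t=11 v=2: → [10,12); WM=12
i=12 t=11 v=7: → [10,12); WM=12
i=13 t=14 v=8: → [14,16); WM=12

6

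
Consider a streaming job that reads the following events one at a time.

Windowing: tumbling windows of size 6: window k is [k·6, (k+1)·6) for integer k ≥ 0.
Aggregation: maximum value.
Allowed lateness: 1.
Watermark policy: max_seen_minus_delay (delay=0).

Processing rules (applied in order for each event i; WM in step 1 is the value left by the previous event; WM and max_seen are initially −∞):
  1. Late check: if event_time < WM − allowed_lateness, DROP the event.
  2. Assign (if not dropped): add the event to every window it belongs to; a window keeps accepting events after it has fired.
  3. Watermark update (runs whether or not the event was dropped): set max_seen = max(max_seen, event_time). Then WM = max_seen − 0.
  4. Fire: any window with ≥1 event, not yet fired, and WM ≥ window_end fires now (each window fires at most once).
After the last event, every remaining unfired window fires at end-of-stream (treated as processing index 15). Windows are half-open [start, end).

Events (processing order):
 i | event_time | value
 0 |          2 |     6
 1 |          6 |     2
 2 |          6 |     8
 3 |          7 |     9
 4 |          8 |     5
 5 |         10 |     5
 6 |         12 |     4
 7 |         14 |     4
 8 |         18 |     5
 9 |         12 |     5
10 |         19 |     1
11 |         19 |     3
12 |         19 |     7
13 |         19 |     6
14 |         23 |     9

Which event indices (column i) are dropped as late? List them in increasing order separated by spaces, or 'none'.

i=0 t=2 v=6: → [0,6); WM=2
i=1 t=6 v=2: → [6,12); WM=6; [0,6) fires=6
i=2 t=6 v=8: → [6,12); WM=6
i=3 t=7 v=9: → [6,12); WM=7
i=4 t=8 v=5: → [6,12); WM=8
i=5 t=10 v=5: → [6,12); WM=10
i=6 t=12 v=4: → [12,18); WM=12; [6,12) fires=9
i=7 t=14 v=4: → [12,18); WM=14
i=8 t=18 v=5: → [18,24); WM=18; [12,18) fires=4
i=9 t=12 v=5: DROP (t<18-1); WM=18
i=10 t=19 v=1: → [18,24); WM=19
i=11 t=19 v=3: → [18,24); WM=19
i=12 t=19 v=7: → [18,24); WM=19
i=13 t=19 v=6: → [18,24); WM=19
i=14 t=23 v=9: → [18,24); WM=23

9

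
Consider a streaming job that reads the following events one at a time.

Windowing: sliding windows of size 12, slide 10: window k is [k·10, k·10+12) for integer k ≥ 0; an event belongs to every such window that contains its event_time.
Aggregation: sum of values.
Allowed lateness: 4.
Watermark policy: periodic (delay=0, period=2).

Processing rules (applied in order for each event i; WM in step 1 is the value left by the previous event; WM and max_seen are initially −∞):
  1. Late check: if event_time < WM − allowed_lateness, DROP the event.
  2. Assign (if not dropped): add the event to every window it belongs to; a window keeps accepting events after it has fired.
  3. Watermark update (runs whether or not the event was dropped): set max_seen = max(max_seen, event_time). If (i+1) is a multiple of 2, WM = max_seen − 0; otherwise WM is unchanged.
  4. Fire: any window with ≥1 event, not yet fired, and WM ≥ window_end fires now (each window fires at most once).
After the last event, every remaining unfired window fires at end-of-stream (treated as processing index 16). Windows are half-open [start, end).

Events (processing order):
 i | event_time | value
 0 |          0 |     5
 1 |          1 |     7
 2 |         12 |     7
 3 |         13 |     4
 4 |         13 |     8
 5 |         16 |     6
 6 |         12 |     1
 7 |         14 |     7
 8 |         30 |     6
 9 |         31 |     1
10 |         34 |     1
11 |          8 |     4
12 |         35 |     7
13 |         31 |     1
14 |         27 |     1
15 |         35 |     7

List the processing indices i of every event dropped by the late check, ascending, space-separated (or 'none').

11 14

i=0 t=0 v=5: → [0,12); WM=−∞
i=1 t=1 v=7: → [0,12); WM=1
i=2 t=12 v=7: → [10,22); WM=1
i=3 t=13 v=4: → [10,22); WM=13; [0,12) fires=12
i=4 t=13 v=8: → [10,22); WM=13
i=5 t=16 v=6: → [10,22); WM=16
i=6 t=12 v=1: → [10,22); WM=16
i=7 t=14 v=7: → [10,22); WM=16
i=8 t=30 v=6: → [30,42),[20,32); WM=16
i=9 t=31 v=1: → [30,42),[20,32); WM=31; [10,22) fires=33
i=10 t=34 v=1: → [30,42); WM=31
i=11 t=8 v=4: DROP (t<31-4); WM=34; [20,32) fires=7
i=12 t=35 v=7: → [30,42); WM=34
i=13 t=31 v=1: → [30,42),[20,32); WM=35
i=14 t=27 v=1: DROP (t<35-4); WM=35
i=15 t=35 v=7: → [30,42); WM=35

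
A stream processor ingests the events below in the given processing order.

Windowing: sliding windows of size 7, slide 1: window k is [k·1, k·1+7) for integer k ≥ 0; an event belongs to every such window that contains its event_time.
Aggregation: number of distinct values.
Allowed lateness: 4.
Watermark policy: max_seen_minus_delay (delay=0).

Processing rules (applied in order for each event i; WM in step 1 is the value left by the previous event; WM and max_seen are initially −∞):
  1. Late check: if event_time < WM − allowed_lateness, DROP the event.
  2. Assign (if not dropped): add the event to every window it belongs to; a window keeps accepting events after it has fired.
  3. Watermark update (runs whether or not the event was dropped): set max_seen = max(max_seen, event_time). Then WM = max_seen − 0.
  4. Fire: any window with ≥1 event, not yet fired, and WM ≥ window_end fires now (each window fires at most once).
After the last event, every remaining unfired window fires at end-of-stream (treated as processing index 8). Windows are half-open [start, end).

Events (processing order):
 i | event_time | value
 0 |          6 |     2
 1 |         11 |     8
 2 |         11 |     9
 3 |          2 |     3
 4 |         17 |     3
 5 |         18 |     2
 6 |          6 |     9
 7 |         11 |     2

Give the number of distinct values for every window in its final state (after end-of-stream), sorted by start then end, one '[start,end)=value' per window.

i=0 t=6 v=2: → [6,13),[5,12),[4,11),[3,10),[2,9),[1,8),[0,7); WM=6
i=1 t=11 v=8: → [11,18),[10,17),[9,16),[8,15),[7,14),[6,13),[5,12); WM=11; [0,7) fires=1 [1,8) fires=1 [2,9) fires=1 [3,10) fires=1 [4,11) fires=1
i=2 t=11 v=9: → [11,18),[10,17),[9,16),[8,15),[7,14),[6,13),[5,12); WM=11
i=3 t=2 v=3: DROP (t<11-4); WM=11
i=4 t=17 v=3: → [17,24),[16,23),[15,22),[14,21),[13,20),[12,19),[11,18); WM=17; [5,12) fires=3 [6,13) fires=3 [7,14) fires=2 [8,15) fires=2 [9,16) fires=2 [10,17) fires=2
i=5 t=18 v=2: → [18,25),[17,24),[16,23),[15,22),[14,21),[13,20),[12,19); WM=18; [11,18) fires=3
i=6 t=6 v=9: DROP (t<18-4); WM=18
i=7 t=11 v=2: DROP (t<18-4); WM=18

[0,7)=1 [1,8)=1 [2,9)=1 [3,10)=1 [4,11)=1 [5,12)=3 [6,13)=3 [7,14)=2 [8,15)=2 [9,16)=2 [10,17)=2 [11,18)=3 [12,19)=2 [13,20)=2 [14,21)=2 [15,22)=2 [16,23)=2 [17,24)=2 [18,25)=1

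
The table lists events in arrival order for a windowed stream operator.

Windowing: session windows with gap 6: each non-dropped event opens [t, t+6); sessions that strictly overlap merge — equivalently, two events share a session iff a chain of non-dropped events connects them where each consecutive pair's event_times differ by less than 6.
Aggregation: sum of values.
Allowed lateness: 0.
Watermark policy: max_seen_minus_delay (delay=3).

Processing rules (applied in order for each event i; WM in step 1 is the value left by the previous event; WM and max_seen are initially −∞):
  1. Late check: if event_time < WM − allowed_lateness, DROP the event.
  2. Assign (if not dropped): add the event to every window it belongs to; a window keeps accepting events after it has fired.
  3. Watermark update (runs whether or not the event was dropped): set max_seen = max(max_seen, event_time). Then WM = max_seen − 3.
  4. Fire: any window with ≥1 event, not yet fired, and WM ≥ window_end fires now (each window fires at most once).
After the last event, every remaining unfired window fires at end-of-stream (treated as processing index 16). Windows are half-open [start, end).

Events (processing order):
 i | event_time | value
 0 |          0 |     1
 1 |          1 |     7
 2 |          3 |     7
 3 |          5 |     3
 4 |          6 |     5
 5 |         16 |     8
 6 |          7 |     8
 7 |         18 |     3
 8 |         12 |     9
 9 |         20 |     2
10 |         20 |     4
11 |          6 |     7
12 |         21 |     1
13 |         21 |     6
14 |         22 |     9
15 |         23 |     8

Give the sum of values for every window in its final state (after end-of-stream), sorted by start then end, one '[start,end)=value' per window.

i=0 t=0 v=1: → [0,6); WM=-3
i=1 t=1 v=7: → [0,7); WM=-2
i=2 t=3 v=7: → [0,9); WM=0
i=3 t=5 v=3: → [0,11); WM=2
i=4 t=6 v=5: → [0,12); WM=3
i=5 t=16 v=8: → [16,22); WM=13
i=6 t=7 v=8: DROP (t<13-0); WM=13
i=7 t=18 v=3: → [16,24); WM=15
i=8 t=12 v=9: DROP (t<15-0); WM=15
i=9 t=20 v=2: → [16,26); WM=17
i=10 t=20 v=4: → [16,26); WM=17
i=11 t=6 v=7: DROP (t<17-0); WM=17
i=12 t=21 v=1: → [16,27); WM=18
i=13 t=21 v=6: → [16,27); WM=18
i=14 t=22 v=9: → [16,28); WM=19
i=15 t=23 v=8: → [16,29); WM=20

[0,12)=23 [16,29)=41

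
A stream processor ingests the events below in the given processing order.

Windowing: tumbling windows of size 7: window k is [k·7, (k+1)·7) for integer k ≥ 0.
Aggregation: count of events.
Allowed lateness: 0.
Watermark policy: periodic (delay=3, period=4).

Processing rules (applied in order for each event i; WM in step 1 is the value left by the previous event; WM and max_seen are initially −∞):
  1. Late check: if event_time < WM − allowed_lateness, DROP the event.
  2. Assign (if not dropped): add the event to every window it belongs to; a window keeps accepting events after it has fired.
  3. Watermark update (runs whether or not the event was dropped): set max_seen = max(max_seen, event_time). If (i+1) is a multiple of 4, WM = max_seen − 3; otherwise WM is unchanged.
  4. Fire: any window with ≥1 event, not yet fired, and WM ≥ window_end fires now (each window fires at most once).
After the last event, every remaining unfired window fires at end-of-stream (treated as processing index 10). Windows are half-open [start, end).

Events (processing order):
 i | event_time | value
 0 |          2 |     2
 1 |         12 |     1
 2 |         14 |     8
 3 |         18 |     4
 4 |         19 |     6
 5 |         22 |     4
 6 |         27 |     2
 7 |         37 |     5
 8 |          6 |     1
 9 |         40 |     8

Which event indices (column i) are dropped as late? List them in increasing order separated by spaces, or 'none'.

8

i=0 t=2 v=2: → [0,7); WM=−∞
i=1 t=12 v=1: → [7,14); WM=−∞
i=2 t=14 v=8: → [14,21); WM=−∞
i=3 t=18 v=4: → [14,21); WM=15; [0,7) fires=1 [7,14) fires=1
i=4 t=19 v=6: → [14,21); WM=15
i=5 t=22 v=4: → [21,28); WM=15
i=6 t=27 v=2: → [21,28); WM=15
i=7 t=37 v=5: → [35,42); WM=34; [14,21) fires=3 [21,28) fires=2
i=8 t=6 v=1: DROP (t<34-0); WM=34
i=9 t=40 v=8: → [35,42); WM=34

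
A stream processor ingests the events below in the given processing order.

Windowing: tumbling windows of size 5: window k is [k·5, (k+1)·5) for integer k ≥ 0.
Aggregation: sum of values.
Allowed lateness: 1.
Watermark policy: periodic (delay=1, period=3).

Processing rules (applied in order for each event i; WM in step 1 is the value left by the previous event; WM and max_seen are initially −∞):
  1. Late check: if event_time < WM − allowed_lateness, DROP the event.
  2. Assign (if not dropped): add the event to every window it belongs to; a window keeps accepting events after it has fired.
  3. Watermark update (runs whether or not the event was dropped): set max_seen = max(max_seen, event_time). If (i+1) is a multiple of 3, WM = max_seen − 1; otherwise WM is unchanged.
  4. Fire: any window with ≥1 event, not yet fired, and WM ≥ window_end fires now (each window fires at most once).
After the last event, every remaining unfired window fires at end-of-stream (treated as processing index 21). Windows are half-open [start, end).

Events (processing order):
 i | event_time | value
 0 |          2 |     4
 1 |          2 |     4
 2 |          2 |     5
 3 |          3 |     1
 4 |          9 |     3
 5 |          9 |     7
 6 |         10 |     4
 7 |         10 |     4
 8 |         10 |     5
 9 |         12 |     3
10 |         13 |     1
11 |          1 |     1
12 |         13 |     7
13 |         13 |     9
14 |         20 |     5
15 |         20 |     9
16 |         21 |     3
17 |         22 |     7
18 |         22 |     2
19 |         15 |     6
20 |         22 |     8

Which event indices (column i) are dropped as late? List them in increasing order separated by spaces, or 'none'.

i=0 t=2 v=4: → [0,5); WM=−∞
i=1 t=2 v=4: → [0,5); WM=−∞
i=2 t=2 v=5: → [0,5); WM=1
i=3 t=3 v=1: → [0,5); WM=1
i=4 t=9 v=3: → [5,10); WM=1
i=5 t=9 v=7: → [5,10); WM=8; [0,5) fires=14
i=6 t=10 v=4: → [10,15); WM=8
i=7 t=10 v=4: → [10,15); WM=8
i=8 t=10 v=5: → [10,15); WM=9
i=9 t=12 v=3: → [10,15); WM=9
i=10 t=13 v=1: → [10,15); WM=9
i=11 t=1 v=1: DROP (t<9-1); WM=12; [5,10) fires=10
i=12 t=13 v=7: → [10,15); WM=12
i=13 t=13 v=9: → [10,15); WM=12
i=14 t=20 v=5: → [20,25); WM=19; [10,15) fires=33
i=15 t=20 v=9: → [20,25); WM=19
i=16 t=21 v=3: → [20,25); WM=19
i=17 t=22 v=7: → [20,25); WM=21
i=18 t=22 v=2: → [20,25); WM=21
i=19 t=15 v=6: DROP (t<21-1); WM=21
i=20 t=22 v=8: → [20,25); WM=21

11 19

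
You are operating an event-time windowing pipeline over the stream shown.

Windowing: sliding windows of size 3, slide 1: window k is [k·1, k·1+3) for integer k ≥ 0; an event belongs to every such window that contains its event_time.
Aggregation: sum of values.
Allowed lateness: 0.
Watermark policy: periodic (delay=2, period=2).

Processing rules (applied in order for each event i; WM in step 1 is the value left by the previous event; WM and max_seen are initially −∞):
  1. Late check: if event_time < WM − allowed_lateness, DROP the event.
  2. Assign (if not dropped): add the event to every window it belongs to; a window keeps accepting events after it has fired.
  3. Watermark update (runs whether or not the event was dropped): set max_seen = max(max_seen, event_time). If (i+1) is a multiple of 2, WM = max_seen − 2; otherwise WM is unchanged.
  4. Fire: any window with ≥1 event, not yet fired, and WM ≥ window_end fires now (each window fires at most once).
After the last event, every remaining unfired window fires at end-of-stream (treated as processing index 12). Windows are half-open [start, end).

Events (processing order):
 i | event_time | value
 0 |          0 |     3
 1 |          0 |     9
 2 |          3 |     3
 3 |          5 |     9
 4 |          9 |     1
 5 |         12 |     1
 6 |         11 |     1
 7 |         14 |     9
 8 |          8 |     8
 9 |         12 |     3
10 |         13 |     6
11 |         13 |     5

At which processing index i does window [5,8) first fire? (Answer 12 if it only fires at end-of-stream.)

5

i=0 t=0 v=3: → [0,3); WM=−∞
i=1 t=0 v=9: → [0,3); WM=-2
i=2 t=3 v=3: → [3,6),[2,5),[1,4); WM=-2
i=3 t=5 v=9: → [5,8),[4,7),[3,6); WM=3; [0,3) fires=12
i=4 t=9 v=1: → [9,12),[8,11),[7,10); WM=3
i=5 t=12 v=1: → [12,15),[11,14),[10,13); WM=10; [1,4) fires=3 [2,5) fires=3 [3,6) fires=12 [4,7) fires=9 [5,8) fires=9 [7,10) fires=1
i=6 t=11 v=1: → [11,14),[10,13),[9,12); WM=10
i=7 t=14 v=9: → [14,17),[13,16),[12,15); WM=12; [8,11) fires=1 [9,12) fires=2
i=8 t=8 v=8: DROP (t<12-0); WM=12
i=9 t=12 v=3: → [12,15),[11,14),[10,13); WM=12
i=10 t=13 v=6: → [13,16),[12,15),[11,14); WM=12
i=11 t=13 v=5: → [13,16),[12,15),[11,14); WM=12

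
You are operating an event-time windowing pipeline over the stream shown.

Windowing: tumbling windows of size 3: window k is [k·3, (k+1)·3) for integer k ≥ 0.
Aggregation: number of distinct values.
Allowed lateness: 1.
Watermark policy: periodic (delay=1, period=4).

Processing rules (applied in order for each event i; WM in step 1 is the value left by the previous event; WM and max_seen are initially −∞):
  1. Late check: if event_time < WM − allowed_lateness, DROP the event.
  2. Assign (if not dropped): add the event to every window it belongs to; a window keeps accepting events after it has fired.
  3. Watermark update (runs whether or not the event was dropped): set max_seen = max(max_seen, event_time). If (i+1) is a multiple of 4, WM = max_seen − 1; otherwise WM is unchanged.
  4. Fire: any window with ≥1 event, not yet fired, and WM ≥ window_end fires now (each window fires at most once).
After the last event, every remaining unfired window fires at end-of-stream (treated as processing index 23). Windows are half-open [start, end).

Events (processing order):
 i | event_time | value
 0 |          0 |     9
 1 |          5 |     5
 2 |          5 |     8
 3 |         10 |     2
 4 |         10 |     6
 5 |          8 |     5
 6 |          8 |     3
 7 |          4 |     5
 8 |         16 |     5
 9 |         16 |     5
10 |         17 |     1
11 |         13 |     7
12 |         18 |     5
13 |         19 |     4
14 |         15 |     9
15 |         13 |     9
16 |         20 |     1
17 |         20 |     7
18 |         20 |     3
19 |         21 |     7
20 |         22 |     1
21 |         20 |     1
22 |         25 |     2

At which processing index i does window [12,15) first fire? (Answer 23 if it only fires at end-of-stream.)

11

i=0 t=0 v=9: → [0,3); WM=−∞
i=1 t=5 v=5: → [3,6); WM=−∞
i=2 t=5 v=8: → [3,6); WM=−∞
i=3 t=10 v=2: → [9,12); WM=9; [0,3) fires=1 [3,6) fires=2
i=4 t=10 v=6: → [9,12); WM=9
i=5 t=8 v=5: → [6,9); WM=9; [6,9) fires=1
i=6 t=8 v=3: → [6,9); WM=9
i=7 t=4 v=5: DROP (t<9-1); WM=9
i=8 t=16 v=5: → [15,18); WM=9
i=9 t=16 v=5: → [15,18); WM=9
i=10 t=17 v=1: → [15,18); WM=9
i=11 t=13 v=7: → [12,15); WM=16; [9,12) fires=2 [12,15) fires=1
i=12 t=18 v=5: → [18,21); WM=16
i=13 t=19 v=4: → [18,21); WM=16
i=14 t=15 v=9: → [15,18); WM=16
i=15 t=13 v=9: DROP (t<16-1); WM=18; [15,18) fires=3
i=16 t=20 v=1: → [18,21); WM=18
i=17 t=20 v=7: → [18,21); WM=18
i=18 t=20 v=3: → [18,21); WM=18
i=19 t=21 v=7: → [21,24); WM=20
i=20 t=22 v=1: → [21,24); WM=20
i=21 t=20 v=1: → [18,21); WM=20
i=22 t=25 v=2: → [24,27); WM=20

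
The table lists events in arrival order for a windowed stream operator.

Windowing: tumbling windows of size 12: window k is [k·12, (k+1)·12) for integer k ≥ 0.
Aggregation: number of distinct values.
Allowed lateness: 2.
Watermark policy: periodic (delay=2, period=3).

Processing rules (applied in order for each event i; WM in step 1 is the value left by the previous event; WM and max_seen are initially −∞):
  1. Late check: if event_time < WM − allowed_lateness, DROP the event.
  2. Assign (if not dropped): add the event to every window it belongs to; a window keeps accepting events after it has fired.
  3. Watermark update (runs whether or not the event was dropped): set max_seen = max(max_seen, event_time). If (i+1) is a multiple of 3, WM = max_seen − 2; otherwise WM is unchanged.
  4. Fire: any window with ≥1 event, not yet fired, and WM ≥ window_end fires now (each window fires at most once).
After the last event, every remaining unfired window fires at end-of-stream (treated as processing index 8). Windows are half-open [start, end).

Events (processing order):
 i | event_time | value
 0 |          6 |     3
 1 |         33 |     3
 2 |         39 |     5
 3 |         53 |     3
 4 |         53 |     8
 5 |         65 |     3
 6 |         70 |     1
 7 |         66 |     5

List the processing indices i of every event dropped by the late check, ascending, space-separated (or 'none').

none

i=0 t=6 v=3: → [0,12); WM=−∞
i=1 t=33 v=3: → [24,36); WM=−∞
i=2 t=39 v=5: → [36,48); WM=37; [0,12) fires=1 [24,36) fires=1
i=3 t=53 v=3: → [48,60); WM=37
i=4 t=53 v=8: → [48,60); WM=37
i=5 t=65 v=3: → [60,72); WM=63; [36,48) fires=1 [48,60) fires=2
i=6 t=70 v=1: → [60,72); WM=63
i=7 t=66 v=5: → [60,72); WM=63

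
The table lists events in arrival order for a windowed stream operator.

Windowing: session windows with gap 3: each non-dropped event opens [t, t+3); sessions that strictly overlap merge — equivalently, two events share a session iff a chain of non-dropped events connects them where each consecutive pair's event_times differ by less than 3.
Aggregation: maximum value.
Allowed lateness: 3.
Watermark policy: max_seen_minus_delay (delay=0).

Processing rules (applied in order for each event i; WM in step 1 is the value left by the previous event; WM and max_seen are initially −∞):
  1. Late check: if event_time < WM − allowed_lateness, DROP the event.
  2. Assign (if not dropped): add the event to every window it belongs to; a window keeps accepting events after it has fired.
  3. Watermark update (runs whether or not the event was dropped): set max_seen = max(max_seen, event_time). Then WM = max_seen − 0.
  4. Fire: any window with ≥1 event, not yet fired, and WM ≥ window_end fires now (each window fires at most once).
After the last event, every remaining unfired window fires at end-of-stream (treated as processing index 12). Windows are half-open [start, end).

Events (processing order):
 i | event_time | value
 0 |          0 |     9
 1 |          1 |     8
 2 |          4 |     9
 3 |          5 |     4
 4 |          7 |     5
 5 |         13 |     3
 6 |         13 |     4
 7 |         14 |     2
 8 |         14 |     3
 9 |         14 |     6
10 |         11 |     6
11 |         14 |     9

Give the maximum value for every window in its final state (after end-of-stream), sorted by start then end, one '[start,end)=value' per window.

[0,4)=9 [4,10)=9 [11,17)=9

i=0 t=0 v=9: → [0,3); WM=0
i=1 t=1 v=8: → [0,4); WM=1
i=2 t=4 v=9: → [4,7); WM=4
i=3 t=5 v=4: → [4,8); WM=5
i=4 t=7 v=5: → [4,10); WM=7
i=5 t=13 v=3: → [13,16); WM=13
i=6 t=13 v=4: → [13,16); WM=13
i=7 t=14 v=2: → [13,17); WM=14
i=8 t=14 v=3: → [13,17); WM=14
i=9 t=14 v=6: → [13,17); WM=14
i=10 t=11 v=6: → [11,17); WM=14
i=11 t=14 v=9: → [11,17); WM=14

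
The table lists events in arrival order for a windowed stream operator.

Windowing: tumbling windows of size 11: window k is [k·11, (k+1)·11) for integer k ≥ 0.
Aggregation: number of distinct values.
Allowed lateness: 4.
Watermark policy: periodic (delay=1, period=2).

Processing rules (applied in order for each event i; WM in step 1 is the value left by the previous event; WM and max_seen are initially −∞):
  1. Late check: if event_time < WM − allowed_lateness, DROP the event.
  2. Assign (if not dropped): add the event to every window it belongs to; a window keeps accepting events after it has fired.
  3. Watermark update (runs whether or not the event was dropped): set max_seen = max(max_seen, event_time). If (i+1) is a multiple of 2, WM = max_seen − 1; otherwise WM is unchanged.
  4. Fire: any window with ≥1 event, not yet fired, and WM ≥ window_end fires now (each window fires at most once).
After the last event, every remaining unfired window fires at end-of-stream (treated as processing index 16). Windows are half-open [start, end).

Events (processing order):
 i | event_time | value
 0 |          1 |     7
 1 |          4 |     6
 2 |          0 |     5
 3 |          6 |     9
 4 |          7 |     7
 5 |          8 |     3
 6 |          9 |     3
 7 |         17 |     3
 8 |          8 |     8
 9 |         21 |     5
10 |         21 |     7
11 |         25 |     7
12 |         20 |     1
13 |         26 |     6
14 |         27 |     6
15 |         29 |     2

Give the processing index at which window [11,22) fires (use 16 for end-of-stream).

11

i=0 t=1 v=7: → [0,11); WM=−∞
i=1 t=4 v=6: → [0,11); WM=3
i=2 t=0 v=5: → [0,11); WM=3
i=3 t=6 v=9: → [0,11); WM=5
i=4 t=7 v=7: → [0,11); WM=5
i=5 t=8 v=3: → [0,11); WM=7
i=6 t=9 v=3: → [0,11); WM=7
i=7 t=17 v=3: → [11,22); WM=16; [0,11) fires=5
i=8 t=8 v=8: DROP (t<16-4); WM=16
i=9 t=21 v=5: → [11,22); WM=20
i=10 t=21 v=7: → [11,22); WM=20
i=11 t=25 v=7: → [22,33); WM=24; [11,22) fires=3
i=12 t=20 v=1: → [11,22); WM=24
i=13 t=26 v=6: → [22,33); WM=25
i=14 t=27 v=6: → [22,33); WM=25
i=15 t=29 v=2: → [22,33); WM=28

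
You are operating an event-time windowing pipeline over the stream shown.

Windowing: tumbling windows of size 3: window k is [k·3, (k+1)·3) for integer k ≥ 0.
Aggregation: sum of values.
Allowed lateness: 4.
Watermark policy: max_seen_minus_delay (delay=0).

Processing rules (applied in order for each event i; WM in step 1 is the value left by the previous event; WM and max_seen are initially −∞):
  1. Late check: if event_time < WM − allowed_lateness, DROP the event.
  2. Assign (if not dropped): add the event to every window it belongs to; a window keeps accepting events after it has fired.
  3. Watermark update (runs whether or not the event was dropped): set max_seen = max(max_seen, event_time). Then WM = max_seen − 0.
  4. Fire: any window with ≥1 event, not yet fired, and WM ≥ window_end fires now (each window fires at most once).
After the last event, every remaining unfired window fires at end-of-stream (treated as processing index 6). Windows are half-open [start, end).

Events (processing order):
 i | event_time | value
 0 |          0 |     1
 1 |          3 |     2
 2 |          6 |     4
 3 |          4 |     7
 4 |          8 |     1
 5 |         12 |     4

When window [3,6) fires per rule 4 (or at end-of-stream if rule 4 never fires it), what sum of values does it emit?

i=0 t=0 v=1: → [0,3); WM=0
i=1 t=3 v=2: → [3,6); WM=3; [0,3) fires=1
i=2 t=6 v=4: → [6,9); WM=6; [3,6) fires=2
i=3 t=4 v=7: → [3,6); WM=6
i=4 t=8 v=1: → [6,9); WM=8
i=5 t=12 v=4: → [12,15); WM=12; [6,9) fires=5

2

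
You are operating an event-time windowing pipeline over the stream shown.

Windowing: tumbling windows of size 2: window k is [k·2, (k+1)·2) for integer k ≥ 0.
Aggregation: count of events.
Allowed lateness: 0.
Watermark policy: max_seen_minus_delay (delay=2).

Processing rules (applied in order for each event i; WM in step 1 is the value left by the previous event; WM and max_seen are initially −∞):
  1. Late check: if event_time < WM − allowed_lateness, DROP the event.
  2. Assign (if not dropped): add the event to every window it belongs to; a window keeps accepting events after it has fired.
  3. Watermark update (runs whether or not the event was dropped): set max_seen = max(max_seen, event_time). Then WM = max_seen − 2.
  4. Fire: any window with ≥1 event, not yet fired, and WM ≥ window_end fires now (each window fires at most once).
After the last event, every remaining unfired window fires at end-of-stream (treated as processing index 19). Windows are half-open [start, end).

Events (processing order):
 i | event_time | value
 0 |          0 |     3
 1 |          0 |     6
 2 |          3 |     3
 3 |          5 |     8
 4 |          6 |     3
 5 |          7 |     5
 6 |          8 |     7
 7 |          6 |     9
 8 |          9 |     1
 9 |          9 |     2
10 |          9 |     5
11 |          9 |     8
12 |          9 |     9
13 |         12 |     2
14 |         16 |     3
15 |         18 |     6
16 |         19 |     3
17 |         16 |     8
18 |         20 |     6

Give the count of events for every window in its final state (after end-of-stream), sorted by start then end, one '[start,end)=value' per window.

[0,2)=2 [2,4)=1 [4,6)=1 [6,8)=3 [8,10)=6 [12,14)=1 [16,18)=1 [18,20)=2 [20,22)=1

i=0 t=0 v=3: → [0,2); WM=-2
i=1 t=0 v=6: → [0,2); WM=-2
i=2 t=3 v=3: → [2,4); WM=1
i=3 t=5 v=8: → [4,6); WM=3; [0,2) fires=2
i=4 t=6 v=3: → [6,8); WM=4; [2,4) fires=1
i=5 t=7 v=5: → [6,8); WM=5
i=6 t=8 v=7: → [8,10); WM=6; [4,6) fires=1
i=7 t=6 v=9: → [6,8); WM=6
i=8 t=9 v=1: → [8,10); WM=7
i=9 t=9 v=2: → [8,10); WM=7
i=10 t=9 v=5: → [8,10); WM=7
i=11 t=9 v=8: → [8,10); WM=7
i=12 t=9 v=9: → [8,10); WM=7
i=13 t=12 v=2: → [12,14); WM=10; [6,8) fires=3 [8,10) fires=6
i=14 t=16 v=3: → [16,18); WM=14; [12,14) fires=1
i=15 t=18 v=6: → [18,20); WM=16
i=16 t=19 v=3: → [18,20); WM=17
i=17 t=16 v=8: DROP (t<17-0); WM=17
i=18 t=20 v=6: → [20,22); WM=18; [16,18) fires=1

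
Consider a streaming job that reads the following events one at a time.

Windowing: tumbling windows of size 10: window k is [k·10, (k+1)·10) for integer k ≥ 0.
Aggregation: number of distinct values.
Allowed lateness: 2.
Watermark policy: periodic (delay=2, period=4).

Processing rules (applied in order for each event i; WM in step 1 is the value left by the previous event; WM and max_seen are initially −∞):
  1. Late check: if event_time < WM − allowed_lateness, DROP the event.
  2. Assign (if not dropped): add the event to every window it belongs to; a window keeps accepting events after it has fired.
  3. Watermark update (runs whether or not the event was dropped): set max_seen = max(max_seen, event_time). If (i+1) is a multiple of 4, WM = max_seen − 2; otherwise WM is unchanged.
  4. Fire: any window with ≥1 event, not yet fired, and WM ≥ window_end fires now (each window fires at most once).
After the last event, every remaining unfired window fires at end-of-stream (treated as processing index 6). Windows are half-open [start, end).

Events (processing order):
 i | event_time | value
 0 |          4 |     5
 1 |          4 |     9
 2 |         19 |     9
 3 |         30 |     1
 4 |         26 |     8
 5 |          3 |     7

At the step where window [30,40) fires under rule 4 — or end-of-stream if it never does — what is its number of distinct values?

1

i=0 t=4 v=5: → [0,10); WM=−∞
i=1 t=4 v=9: → [0,10); WM=−∞
i=2 t=19 v=9: → [10,20); WM=−∞
i=3 t=30 v=1: → [30,40); WM=28; [0,10) fires=2 [10,20) fires=1
i=4 t=26 v=8: → [20,30); WM=28
i=5 t=3 v=7: DROP (t<28-2); WM=28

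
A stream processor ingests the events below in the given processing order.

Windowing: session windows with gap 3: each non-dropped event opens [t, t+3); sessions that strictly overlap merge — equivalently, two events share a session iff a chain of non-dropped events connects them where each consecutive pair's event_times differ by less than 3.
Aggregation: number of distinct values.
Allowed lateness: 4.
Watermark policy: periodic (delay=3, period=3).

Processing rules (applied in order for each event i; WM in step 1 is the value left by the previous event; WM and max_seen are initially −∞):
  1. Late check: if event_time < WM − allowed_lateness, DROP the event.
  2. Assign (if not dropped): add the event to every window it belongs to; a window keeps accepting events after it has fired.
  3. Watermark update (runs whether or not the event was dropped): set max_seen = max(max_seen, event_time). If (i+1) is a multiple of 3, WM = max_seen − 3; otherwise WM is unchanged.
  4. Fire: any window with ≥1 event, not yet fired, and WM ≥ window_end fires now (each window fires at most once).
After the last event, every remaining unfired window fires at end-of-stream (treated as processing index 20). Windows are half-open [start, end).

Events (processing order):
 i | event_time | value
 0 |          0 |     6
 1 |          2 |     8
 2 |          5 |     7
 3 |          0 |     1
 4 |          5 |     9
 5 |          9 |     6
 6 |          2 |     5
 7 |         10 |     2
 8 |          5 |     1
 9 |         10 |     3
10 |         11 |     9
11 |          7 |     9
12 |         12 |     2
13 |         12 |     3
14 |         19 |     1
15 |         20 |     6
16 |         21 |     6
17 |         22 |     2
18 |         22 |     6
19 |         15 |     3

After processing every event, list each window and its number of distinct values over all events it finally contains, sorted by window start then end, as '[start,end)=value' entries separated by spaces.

[0,5)=4 [5,15)=6 [15,18)=1 [19,25)=3

i=0 t=0 v=6: → [0,3); WM=−∞
i=1 t=2 v=8: → [0,5); WM=−∞
i=2 t=5 v=7: → [5,8); WM=2
i=3 t=0 v=1: → [0,5); WM=2
i=4 t=5 v=9: → [5,8); WM=2
i=5 t=9 v=6: → [9,12); WM=6
i=6 t=2 v=5: → [0,5); WM=6
i=7 t=10 v=2: → [9,13); WM=6
i=8 t=5 v=1: → [5,8); WM=7
i=9 t=10 v=3: → [9,13); WM=7
i=10 t=11 v=9: → [9,14); WM=7
i=11 t=7 v=9: → [5,14); WM=8
i=12 t=12 v=2: → [5,15); WM=8
i=13 t=12 v=3: → [5,15); WM=8
i=14 t=19 v=1: → [19,22); WM=16
i=15 t=20 v=6: → [19,23); WM=16
i=16 t=21 v=6: → [19,24); WM=16
i=17 t=22 v=2: → [19,25); WM=19
i=18 t=22 v=6: → [19,25); WM=19
i=19 t=15 v=3: → [15,18); WM=19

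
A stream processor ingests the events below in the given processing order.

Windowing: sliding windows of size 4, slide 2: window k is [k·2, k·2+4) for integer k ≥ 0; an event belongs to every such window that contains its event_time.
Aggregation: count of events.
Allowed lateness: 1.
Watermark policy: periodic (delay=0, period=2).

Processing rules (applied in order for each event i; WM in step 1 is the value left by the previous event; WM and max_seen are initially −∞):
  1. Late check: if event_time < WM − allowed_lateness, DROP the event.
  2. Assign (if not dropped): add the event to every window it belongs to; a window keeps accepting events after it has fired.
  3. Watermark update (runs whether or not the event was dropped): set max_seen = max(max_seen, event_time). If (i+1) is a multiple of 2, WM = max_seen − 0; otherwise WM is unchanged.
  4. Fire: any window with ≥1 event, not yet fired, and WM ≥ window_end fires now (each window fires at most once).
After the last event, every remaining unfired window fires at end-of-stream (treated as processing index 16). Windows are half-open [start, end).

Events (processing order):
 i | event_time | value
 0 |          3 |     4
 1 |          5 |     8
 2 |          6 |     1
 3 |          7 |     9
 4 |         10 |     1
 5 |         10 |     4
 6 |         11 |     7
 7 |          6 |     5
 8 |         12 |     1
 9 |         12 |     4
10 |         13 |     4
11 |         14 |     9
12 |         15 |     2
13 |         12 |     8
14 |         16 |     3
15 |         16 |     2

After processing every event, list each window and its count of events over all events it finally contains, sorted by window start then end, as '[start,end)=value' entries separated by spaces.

i=0 t=3 v=4: → [2,6),[0,4); WM=−∞
i=1 t=5 v=8: → [4,8),[2,6); WM=5; [0,4) fires=1
i=2 t=6 v=1: → [6,10),[4,8); WM=5
i=3 t=7 v=9: → [6,10),[4,8); WM=7; [2,6) fires=2
i=4 t=10 v=1: → [10,14),[8,12); WM=7
i=5 t=10 v=4: → [10,14),[8,12); WM=10; [4,8) fires=3 [6,10) fires=2
i=6 t=11 v=7: → [10,14),[8,12); WM=10
i=7 t=6 v=5: DROP (t<10-1); WM=11
i=8 t=12 v=1: → [12,16),[10,14); WM=11
i=9 t=12 v=4: → [12,16),[10,14); WM=12; [8,12) fires=3
i=10 t=13 v=4: → [12,16),[10,14); WM=12
i=11 t=14 v=9: → [14,18),[12,16); WM=14; [10,14) fires=6
i=12 t=15 v=2: → [14,18),[12,16); WM=14
i=13 t=12 v=8: DROP (t<14-1); WM=15
i=14 t=16 v=3: → [16,20),[14,18); WM=15
i=15 t=16 v=2: → [16,20),[14,18); WM=16; [12,16) fires=5

[0,4)=1 [2,6)=2 [4,8)=3 [6,10)=2 [8,12)=3 [10,14)=6 [12,16)=5 [14,18)=4 [16,20)=2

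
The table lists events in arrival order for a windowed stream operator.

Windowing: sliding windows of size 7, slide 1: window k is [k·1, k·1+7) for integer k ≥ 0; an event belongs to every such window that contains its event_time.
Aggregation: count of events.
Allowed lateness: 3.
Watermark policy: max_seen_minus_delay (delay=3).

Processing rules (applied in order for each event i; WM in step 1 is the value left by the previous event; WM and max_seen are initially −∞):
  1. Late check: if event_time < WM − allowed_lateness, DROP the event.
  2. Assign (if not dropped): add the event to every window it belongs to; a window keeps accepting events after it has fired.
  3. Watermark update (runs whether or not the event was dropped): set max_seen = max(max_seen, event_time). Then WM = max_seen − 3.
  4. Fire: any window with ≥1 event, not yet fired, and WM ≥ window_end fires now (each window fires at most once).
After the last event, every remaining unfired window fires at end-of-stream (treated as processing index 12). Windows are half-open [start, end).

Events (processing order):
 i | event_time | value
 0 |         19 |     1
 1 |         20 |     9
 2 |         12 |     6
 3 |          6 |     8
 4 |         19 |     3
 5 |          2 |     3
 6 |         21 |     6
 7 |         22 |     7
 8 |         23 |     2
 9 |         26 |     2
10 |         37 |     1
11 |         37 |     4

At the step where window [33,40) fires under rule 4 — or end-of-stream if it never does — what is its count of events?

i=0 t=19 v=1: → [19,26),[18,25),[17,24),[16,23),[15,22),[14,21),[13,20); WM=16
i=1 t=20 v=9: → [20,27),[19,26),[18,25),[17,24),[16,23),[15,22),[14,21); WM=17
i=2 t=12 v=6: DROP (t<17-3); WM=17
i=3 t=6 v=8: DROP (t<17-3); WM=17
i=4 t=19 v=3: → [19,26),[18,25),[17,24),[16,23),[15,22),[14,21),[13,20); WM=17
i=5 t=2 v=3: DROP (t<17-3); WM=17
i=6 t=21 v=6: → [21,28),[20,27),[19,26),[18,25),[17,24),[16,23),[15,22); WM=18
i=7 t=22 v=7: → [22,29),[21,28),[20,27),[19,26),[18,25),[17,24),[16,23); WM=19
i=8 t=23 v=2: → [23,30),[22,29),[21,28),[20,27),[19,26),[18,25),[17,24); WM=20; [13,20) fires=2
i=9 t=26 v=2: → [26,33),[25,32),[24,31),[23,30),[22,29),[21,28),[20,27); WM=23; [14,21) fires=3 [15,22) fires=4 [16,23) fires=5
i=10 t=37 v=1: → [37,44),[36,43),[35,42),[34,41),[33,40),[32,39),[31,38); WM=34; [17,24) fires=6 [18,25) fires=6 [19,26) fires=6 [20,27) fires=5 [21,28) fires=4 [22,29) fires=3 [23,30) fires=2 [24,31) fires=1 [25,32) fires=1 [26,33) fires=1
i=11 t=37 v=4: → [37,44),[36,43),[35,42),[34,41),[33,40),[32,39),[31,38); WM=34

2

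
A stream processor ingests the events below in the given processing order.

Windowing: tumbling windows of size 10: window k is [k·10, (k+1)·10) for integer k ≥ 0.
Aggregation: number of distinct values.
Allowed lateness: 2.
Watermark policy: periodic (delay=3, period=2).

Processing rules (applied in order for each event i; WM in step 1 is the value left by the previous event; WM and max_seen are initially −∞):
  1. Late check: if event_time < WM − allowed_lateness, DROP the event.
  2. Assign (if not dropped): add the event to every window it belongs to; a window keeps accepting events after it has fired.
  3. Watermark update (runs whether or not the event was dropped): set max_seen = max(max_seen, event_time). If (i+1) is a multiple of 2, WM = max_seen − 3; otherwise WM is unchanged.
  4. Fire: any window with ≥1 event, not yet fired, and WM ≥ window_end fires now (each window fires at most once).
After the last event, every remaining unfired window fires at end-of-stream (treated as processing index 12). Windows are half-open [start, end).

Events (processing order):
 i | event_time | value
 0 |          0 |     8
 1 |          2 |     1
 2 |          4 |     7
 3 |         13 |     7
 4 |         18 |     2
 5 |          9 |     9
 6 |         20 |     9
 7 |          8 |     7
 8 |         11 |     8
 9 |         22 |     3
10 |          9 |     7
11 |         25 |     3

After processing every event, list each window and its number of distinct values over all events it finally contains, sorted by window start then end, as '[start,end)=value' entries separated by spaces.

i=0 t=0 v=8: → [0,10); WM=−∞
i=1 t=2 v=1: → [0,10); WM=-1
i=2 t=4 v=7: → [0,10); WM=-1
i=3 t=13 v=7: → [10,20); WM=10; [0,10) fires=3
i=4 t=18 v=2: → [10,20); WM=10
i=5 t=9 v=9: → [0,10); WM=15
i=6 t=20 v=9: → [20,30); WM=15
i=7 t=8 v=7: DROP (t<15-2); WM=17
i=8 t=11 v=8: DROP (t<17-2); WM=17
i=9 t=22 v=3: → [20,30); WM=19
i=10 t=9 v=7: DROP (t<19-2); WM=19
i=11 t=25 v=3: → [20,30); WM=22; [10,20) fires=2

[0,10)=4 [10,20)=2 [20,30)=2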